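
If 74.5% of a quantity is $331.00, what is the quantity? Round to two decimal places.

$331.00 ÷ 0.745 ≈ $444.30.

$444.30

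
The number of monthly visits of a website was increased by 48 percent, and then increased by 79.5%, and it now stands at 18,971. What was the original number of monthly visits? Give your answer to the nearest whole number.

7,141

Undoing the 79.5% increase: 18,971 ÷ 1.795 ≈ 10568.802228.
Undoing the 48% increase: 10568.802228 ÷ 1.48 ≈ 7,141.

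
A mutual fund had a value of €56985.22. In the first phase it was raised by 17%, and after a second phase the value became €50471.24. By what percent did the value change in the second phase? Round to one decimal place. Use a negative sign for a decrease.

-24.3%

After the first phase: €56985.22 × 1.17 = €66672.7074.
Second-phase multiplier: €50471.24 ÷ €66672.7074 ≈ 0.757.
That is a change of -24.3%.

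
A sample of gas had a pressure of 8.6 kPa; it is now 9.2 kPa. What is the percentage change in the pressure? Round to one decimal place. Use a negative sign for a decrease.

Change: 9.2 − 8.6 = 0.6.
Relative to the original: 0.6 ÷ 8.6 ≈ 7.0%.

7.0%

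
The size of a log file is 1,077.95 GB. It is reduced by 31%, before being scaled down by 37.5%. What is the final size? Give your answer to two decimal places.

464.87 GB

Each change multiplies by a factor: 0.69 × 0.625 = 0.43125.
1,077.95 × 0.43125 = 464.8659375 ≈ 464.87.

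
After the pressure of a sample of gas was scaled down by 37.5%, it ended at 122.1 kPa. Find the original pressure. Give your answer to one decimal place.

195.4 kPa

The overall multiplier applied was 0.625.
So the original pressure was 122.1 ÷ 0.625 ≈ 195.4 kPa.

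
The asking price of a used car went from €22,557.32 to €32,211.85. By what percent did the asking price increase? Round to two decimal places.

Change: €32,211.85 − €22,557.32 = €9,654.53.
Relative to the original: €9,654.53 ÷ €22,557.32 ≈ 42.80%.
So the asking price increased by 42.80%.

42.80%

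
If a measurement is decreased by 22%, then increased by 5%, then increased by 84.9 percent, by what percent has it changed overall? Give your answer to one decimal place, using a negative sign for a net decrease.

51.4%

A 22% decrease multiplies by 0.78.
Then a 5% increase: 0.78 × 1.05 = 0.819.
Then an 84.9% increase: 0.819 × 1.849 = 1.514331.
Overall factor 1.514331, i.e. 51.4%.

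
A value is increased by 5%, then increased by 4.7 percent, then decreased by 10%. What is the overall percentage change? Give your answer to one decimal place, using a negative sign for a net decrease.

A 5% increase multiplies by 1.05.
Then a 4.7% increase: 1.05 × 1.047 = 1.09935.
Then a 10% decrease: 1.09935 × 0.9 = 0.989415.
Overall factor 0.989415, i.e. -1.1%.

-1.1%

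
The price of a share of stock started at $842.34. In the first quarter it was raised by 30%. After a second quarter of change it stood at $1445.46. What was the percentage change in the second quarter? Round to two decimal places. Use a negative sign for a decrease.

After the first quarter: $842.34 × 1.3 = $1095.042.
Second-quarter multiplier: $1445.46 ÷ $1095.042 ≈ 1.320004.
That is a change of 32.00%.

32.00%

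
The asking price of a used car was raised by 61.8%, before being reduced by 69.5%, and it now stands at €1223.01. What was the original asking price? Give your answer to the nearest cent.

The overall multiplier applied was 1.618 × 0.305 = 0.49349.
So the original asking price was €1223.01 ÷ 0.49349 ≈ €2478.29.

€2478.29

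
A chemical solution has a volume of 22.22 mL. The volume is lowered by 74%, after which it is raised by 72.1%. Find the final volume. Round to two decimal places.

Apply the 74% decrease: 22.22 × 0.26 = 5.7772.
After the 72.1% increase: 5.7772 × 1.721 = 9.9425612 ≈ 9.94.

9.94 mL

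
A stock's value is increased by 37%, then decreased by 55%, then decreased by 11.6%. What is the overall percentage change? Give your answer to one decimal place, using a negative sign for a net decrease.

-45.5%

The combined multiplier is 1.37 × 0.45 × 0.884 = 0.544986.
That corresponds to a decrease of 45.5%.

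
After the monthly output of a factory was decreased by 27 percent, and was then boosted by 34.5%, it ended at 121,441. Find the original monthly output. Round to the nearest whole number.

Undoing the 34.5% increase: 121,441 ÷ 1.345 ≈ 90290.70632.
Undoing the 27% decrease: 90290.70632 ÷ 0.73 ≈ 123,686.

123,686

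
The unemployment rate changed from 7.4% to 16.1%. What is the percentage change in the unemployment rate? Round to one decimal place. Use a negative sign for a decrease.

117.6%

The change is 16.1 − 7.4 = 8.7 percentage points.
Relative to the original 7.4%, that is 8.7 ÷ 7.4 ≈ 117.6%.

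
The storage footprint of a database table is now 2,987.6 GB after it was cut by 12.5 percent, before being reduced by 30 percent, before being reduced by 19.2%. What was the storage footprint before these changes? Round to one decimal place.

6,036.8 GB

The overall multiplier applied was 0.875 × 0.7 × 0.808 = 0.4949.
So the original storage footprint was 2,987.6 ÷ 0.4949 ≈ 6,036.8 GB.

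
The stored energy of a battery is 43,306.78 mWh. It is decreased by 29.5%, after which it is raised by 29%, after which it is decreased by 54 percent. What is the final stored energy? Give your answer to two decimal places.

18,117.26 mWh

Each change multiplies by a factor: 0.705 × 1.29 × 0.46 = 0.418347.
43,306.78 × 0.418347 = 18117.26149266 ≈ 18,117.26.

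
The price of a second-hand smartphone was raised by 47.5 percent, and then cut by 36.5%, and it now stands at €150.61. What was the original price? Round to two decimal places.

Undoing the 36.5% decrease: €150.61 ÷ 0.635 ≈ €237.181102.
Undoing the 47.5% increase: €237.181102 ÷ 1.475 ≈ €160.80.

€160.80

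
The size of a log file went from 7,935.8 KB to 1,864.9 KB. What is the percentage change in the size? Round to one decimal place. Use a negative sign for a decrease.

-76.5%

Change: 1,864.9 − 7,935.8 = -6,070.9.
Relative to the original: -6,070.9 ÷ 7,935.8 ≈ -76.5%.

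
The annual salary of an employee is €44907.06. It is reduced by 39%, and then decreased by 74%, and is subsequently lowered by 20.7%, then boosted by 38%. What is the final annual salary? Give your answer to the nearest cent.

Each change multiplies by a factor: 0.61 × 0.26 × 0.793 × 1.38 = 0.173562324.
€44907.06 × 0.173562324 = €7794.17369760744 ≈ €7794.17.

€7794.17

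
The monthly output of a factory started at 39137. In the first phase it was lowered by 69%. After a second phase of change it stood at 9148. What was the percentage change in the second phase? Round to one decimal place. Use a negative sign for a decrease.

-24.6%

After the first phase: 39137 × 0.31 = 12132.47.
Second-phase multiplier: 9148 ÷ 12132.47 ≈ 0.75401.
That is a change of -24.6%.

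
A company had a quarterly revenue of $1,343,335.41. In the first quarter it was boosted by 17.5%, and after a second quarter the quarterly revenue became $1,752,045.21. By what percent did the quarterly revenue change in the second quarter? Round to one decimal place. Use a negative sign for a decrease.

11.0%

After the first quarter: $1,343,335.41 × 1.175 = $1578419.10675.
Second-quarter multiplier: $1,752,045.21 ÷ $1578419.10675 ≈ 1.11.
That is a change of 11.0%.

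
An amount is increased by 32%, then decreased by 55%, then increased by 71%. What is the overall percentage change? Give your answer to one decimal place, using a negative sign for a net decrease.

The combined multiplier is 1.32 × 0.45 × 1.71 = 1.01574.
That corresponds to an increase of 1.6%.

1.6%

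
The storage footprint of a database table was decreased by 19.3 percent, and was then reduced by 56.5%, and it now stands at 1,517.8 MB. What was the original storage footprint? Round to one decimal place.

The overall multiplier applied was 0.807 × 0.435 = 0.351045.
So the original storage footprint was 1,517.8 ÷ 0.351045 ≈ 4,323.7 MB.

4,323.7 MB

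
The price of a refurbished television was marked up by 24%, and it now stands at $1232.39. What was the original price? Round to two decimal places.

The overall multiplier applied was 1.24.
So the original price was $1232.39 ÷ 1.24 ≈ $993.86.

$993.86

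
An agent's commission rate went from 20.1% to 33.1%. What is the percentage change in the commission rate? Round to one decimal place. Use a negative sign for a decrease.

The change is 33.1 − 20.1 = 13.0 percentage points.
Relative to the original 20.1%, that is 13.0 ÷ 20.1 ≈ 64.7%.

64.7%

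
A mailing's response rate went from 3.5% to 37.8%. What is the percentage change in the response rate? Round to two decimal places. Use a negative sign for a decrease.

The change is 37.8 − 3.5 = 34.3 percentage points.
Relative to the original 3.5%, that is 34.3 ÷ 3.5 = 980.00%.

980.00%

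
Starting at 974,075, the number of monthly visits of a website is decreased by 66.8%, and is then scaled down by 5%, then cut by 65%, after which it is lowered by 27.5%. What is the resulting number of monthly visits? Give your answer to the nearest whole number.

After the 66.8% decrease: 974,075 × 0.332 = 323392.9.
5% decrease: 323392.9 × 0.95 = 307223.255.
65% decrease: 307223.255 × 0.35 = 107528.13925.
After the 27.5% decrease: 107528.13925 × 0.725 = 77957.90095625 ≈ 77,958.

77,958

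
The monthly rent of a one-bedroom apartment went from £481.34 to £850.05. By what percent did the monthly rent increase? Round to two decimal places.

Change: £850.05 − £481.34 = £368.71.
Relative to the original: £368.71 ÷ £481.34 ≈ 76.60%.
So the monthly rent increased by 76.60%.

76.60%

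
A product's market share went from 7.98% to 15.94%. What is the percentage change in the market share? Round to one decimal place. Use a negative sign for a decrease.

The change is 15.94 − 7.98 = 7.96 percentage points.
Relative to the original 7.98%, that is 7.96 ÷ 7.98 ≈ 99.7%.

99.7%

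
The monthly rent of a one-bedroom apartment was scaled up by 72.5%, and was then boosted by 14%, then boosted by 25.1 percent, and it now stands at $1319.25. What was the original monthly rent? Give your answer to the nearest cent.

Undoing the 25.1% increase: $1319.25 ÷ 1.251 ≈ $1054.556355.
Undoing the 14% increase: $1054.556355 ÷ 1.14 ≈ $925.049434.
Undoing the 72.5% increase: $925.049434 ÷ 1.725 ≈ $536.26.

$536.26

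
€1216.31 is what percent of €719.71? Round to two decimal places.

169.00%

€1216.31 ÷ €719.71 ≈ 169.00%.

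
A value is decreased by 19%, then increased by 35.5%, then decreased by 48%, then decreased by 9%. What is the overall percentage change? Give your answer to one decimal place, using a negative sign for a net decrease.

A 19% decrease multiplies by 0.81.
Then a 35.5% increase: 0.81 × 1.355 = 1.09755.
Then a 48% decrease: 1.09755 × 0.52 = 0.570726.
Then a 9% decrease: 0.570726 × 0.91 = 0.51936066.
Overall factor 0.51936066, i.e. -48.1%.

-48.1%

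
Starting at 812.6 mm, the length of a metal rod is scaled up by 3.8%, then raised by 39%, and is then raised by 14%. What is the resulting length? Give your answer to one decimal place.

Each change multiplies by a factor: 1.038 × 1.39 × 1.14 = 1.6448148.
812.6 × 1.6448148 = 1336.57650648 ≈ 1336.6.

1336.6 mm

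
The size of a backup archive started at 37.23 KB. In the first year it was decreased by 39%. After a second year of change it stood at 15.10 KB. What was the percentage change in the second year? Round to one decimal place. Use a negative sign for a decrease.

-33.5%

After the first year: 37.23 × 0.61 = 22.7103.
Second-year multiplier: 15.10 ÷ 22.7103 ≈ 0.6649.
That is a change of -33.5%.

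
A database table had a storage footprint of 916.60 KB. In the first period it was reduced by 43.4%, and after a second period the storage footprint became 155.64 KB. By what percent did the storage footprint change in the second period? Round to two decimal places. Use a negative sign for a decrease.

After the first period: 916.60 × 0.566 = 518.7956.
Second-period multiplier: 155.64 ÷ 518.7956 ≈ 0.300003.
That is a change of -70.00%.

-70.00%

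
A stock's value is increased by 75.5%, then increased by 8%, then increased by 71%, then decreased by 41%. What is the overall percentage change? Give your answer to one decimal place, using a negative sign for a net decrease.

91.2%

The combined multiplier is 1.755 × 1.08 × 1.71 × 0.59 = 1.91226906.
That corresponds to an increase of 91.2%.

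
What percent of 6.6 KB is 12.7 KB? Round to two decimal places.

12.7 KB ÷ 6.6 KB ≈ 192.42%.

192.42%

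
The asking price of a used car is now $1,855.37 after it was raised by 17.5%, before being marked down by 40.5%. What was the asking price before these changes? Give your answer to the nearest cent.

The overall multiplier applied was 1.175 × 0.595 = 0.699125.
So the original asking price was $1,855.37 ÷ 0.699125 ≈ $2,653.85.

$2,653.85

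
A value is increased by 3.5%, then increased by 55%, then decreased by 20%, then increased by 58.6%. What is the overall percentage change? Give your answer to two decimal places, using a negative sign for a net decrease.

103.55%

The combined multiplier is 1.035 × 1.55 × 0.8 × 1.586 = 2.0354724.
That corresponds to an increase of 103.55%.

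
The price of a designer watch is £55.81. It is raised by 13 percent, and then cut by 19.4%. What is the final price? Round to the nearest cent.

Each change multiplies by a factor: 1.13 × 0.806 = 0.91078.
£55.81 × 0.91078 = £50.8306318 ≈ £50.83.

£50.83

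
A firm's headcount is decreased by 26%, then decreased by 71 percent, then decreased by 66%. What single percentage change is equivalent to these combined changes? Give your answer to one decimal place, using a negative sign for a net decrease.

-92.7%

A 26% decrease multiplies by 0.74.
Then a 71% decrease: 0.74 × 0.29 = 0.2146.
Then a 66% decrease: 0.2146 × 0.34 = 0.072964.
Overall factor 0.072964, i.e. -92.7%.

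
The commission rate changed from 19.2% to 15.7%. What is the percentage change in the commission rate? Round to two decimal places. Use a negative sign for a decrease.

The change is 15.7 − 19.2 = -3.5 percentage points.
Relative to the original 19.2%, that is -3.5 ÷ 19.2 ≈ -18.23%.

-18.23%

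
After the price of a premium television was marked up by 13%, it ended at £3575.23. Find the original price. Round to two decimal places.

The overall multiplier applied was 1.13.
So the original price was £3575.23 ÷ 1.13 ≈ £3163.92.

£3163.92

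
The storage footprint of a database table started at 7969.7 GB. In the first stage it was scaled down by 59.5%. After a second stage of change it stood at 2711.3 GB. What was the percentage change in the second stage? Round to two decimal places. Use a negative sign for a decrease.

After the first stage: 7969.7 × 0.405 = 3227.7285.
Second-stage multiplier: 2711.3 ÷ 3227.7285 ≈ 0.840002.
That is a change of -16.00%.

-16.00%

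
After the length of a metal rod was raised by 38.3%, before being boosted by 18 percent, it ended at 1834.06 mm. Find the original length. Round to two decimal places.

The overall multiplier applied was 1.383 × 1.18 = 1.63194.
So the original length was 1834.06 ÷ 1.63194 ≈ 1123.85 mm.

1123.85 mm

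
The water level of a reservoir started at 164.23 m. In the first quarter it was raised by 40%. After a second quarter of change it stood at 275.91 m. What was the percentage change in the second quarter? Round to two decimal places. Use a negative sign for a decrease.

20.00%

After the first quarter: 164.23 × 1.4 = 229.922.
Second-quarter multiplier: 275.91 ÷ 229.922 ≈ 1.200016.
That is a change of 20.00%.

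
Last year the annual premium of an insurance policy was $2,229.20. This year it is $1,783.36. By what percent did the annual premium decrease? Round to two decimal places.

20.00%

Change: $1,783.36 − $2,229.20 = -$445.84.
Relative to the original: -$445.84 ÷ $2,229.20 = -20.00%.
So the annual premium decreased by 20.00%.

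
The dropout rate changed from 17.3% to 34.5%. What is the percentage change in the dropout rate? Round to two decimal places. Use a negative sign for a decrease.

The change is 34.5 − 17.3 = 17.2 percentage points.
Relative to the original 17.3%, that is 17.2 ÷ 17.3 ≈ 99.42%.

99.42%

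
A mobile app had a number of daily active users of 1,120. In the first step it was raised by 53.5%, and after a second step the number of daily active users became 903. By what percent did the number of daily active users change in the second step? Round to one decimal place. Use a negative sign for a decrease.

After the first step: 1,120 × 1.535 = 1719.2.
Second-step multiplier: 903 ÷ 1719.2 ≈ 0.52524.
That is a change of -47.5%.

-47.5%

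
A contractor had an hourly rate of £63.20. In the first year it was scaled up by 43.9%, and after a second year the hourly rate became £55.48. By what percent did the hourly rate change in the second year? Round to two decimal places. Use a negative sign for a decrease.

After the first year: £63.20 × 1.439 = £90.9448.
Second-year multiplier: £55.48 ÷ £90.9448 ≈ 0.61004.
That is a change of -39.00%.

-39.00%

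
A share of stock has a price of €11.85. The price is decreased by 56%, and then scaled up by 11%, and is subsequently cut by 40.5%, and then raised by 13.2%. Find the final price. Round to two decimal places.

Each change multiplies by a factor: 0.44 × 1.11 × 0.595 × 1.132 = 0.328956936.
€11.85 × 0.328956936 = €3.8981396916 ≈ €3.90.

€3.90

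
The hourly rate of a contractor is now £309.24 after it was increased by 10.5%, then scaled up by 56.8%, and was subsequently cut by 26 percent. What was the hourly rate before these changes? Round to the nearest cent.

Undoing the 26% decrease: £309.24 ÷ 0.74 ≈ £417.891892.
Undoing the 56.8% increase: £417.891892 ÷ 1.568 ≈ £266.512686.
Undoing the 10.5% increase: £266.512686 ÷ 1.105 ≈ £241.19.

£241.19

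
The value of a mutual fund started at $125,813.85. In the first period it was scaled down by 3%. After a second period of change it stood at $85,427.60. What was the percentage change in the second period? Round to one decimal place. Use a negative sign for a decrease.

After the first period: $125,813.85 × 0.97 = $122039.4345.
Second-period multiplier: $85,427.60 ÷ $122039.4345 ≈ 0.7.
That is a change of -30.0%.

-30.0%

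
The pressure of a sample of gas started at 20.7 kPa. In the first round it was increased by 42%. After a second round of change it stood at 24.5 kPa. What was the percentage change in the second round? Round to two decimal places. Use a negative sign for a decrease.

-16.65%

After the first round: 20.7 × 1.42 = 29.394.
Second-round multiplier: 24.5 ÷ 29.394 ≈ 0.833503.
That is a change of -16.65%.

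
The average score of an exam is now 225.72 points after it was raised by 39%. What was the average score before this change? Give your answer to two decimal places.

162.39 points

The overall multiplier applied was 1.39.
So the original average score was 225.72 ÷ 1.39 ≈ 162.39 points.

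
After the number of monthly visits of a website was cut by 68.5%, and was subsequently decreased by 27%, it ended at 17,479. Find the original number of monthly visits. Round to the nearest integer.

Undoing the 27% decrease: 17,479 ÷ 0.73 ≈ 23943.835616.
Undoing the 68.5% decrease: 23943.835616 ÷ 0.315 ≈ 76,012.

76,012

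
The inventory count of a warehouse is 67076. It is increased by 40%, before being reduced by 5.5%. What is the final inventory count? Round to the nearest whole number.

40% increase: 67076 × 1.4 = 93906.4.
After the 5.5% decrease: 93906.4 × 0.945 = 88741.548 ≈ 88742.

88742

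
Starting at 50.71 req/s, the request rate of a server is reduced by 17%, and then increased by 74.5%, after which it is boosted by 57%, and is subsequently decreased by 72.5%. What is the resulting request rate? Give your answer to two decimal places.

After the 17% decrease: 50.71 × 0.83 = 42.0893.
74.5% increase: 42.0893 × 1.745 = 73.4458285.
57% increase: 73.4458285 × 1.57 = 115.309950745.
72.5% decrease: 115.309950745 × 0.275 = 31.710236454875 ≈ 31.71.

31.71 req/s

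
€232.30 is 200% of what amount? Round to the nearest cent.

€116.15

€232.30 ÷ 2 = €116.15.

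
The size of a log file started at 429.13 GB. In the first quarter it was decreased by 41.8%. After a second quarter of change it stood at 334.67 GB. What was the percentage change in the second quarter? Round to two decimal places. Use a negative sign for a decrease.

34.00%

After the first quarter: 429.13 × 0.582 = 249.75366.
Second-quarter multiplier: 334.67 ÷ 249.75366 ≈ 1.34.
That is a change of 34.00%.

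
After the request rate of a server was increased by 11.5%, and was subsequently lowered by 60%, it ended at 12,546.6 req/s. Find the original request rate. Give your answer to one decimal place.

28,131.4 req/s

Undoing the 60% decrease: 12,546.6 ÷ 0.4 = 31366.5.
Undoing the 11.5% increase: 31366.5 ÷ 1.115 ≈ 28,131.4 req/s.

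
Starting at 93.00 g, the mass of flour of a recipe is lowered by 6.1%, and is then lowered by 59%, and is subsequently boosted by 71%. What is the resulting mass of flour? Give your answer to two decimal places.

Each change multiplies by a factor: 0.939 × 0.41 × 1.71 = 0.6583329.
93.00 × 0.6583329 = 61.2249597 ≈ 61.22.

61.22 g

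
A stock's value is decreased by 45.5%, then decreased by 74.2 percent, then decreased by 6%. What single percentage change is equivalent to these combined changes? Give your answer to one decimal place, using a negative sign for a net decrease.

A 45.5% decrease multiplies by 0.545.
Then a 74.2% decrease: 0.545 × 0.258 = 0.14061.
Then a 6% decrease: 0.14061 × 0.94 = 0.1321734.
Overall factor 0.1321734, i.e. -86.8%.

-86.8%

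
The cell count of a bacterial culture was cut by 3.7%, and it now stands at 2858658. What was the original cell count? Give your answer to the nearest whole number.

The overall multiplier applied was 0.963.
So the original cell count was 2858658 ÷ 0.963 ≈ 2968492.

2968492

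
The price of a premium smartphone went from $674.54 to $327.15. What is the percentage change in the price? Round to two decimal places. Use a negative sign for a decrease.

-51.50%

Change: $327.15 − $674.54 = -$347.39.
Relative to the original: -$347.39 ÷ $674.54 ≈ -51.50%.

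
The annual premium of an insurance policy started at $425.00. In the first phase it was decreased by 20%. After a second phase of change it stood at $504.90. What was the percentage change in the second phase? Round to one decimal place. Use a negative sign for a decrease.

48.5%

After the first phase: $425.00 × 0.8 = $340.
Second-phase multiplier: $504.90 ÷ $340 ≈ 1.485.
That is a change of 48.5%.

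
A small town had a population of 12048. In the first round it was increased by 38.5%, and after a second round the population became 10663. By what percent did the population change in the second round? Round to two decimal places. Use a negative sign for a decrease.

After the first round: 12048 × 1.385 = 16686.48.
Second-round multiplier: 10663 ÷ 16686.48 ≈ 0.63902.
That is a change of -36.10%.

-36.10%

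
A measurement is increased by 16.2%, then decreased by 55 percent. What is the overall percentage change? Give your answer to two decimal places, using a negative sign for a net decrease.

-47.71%

A 16.2% increase multiplies by 1.162.
Then a 55% decrease: 1.162 × 0.45 = 0.5229.
Overall factor 0.5229, i.e. -47.71%.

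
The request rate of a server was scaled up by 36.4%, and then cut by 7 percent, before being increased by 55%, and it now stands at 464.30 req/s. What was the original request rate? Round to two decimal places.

236.14 req/s

Undoing the 55% increase: 464.30 ÷ 1.55 ≈ 299.548387.
Undoing the 7% decrease: 299.548387 ÷ 0.93 ≈ 322.09504.
Undoing the 36.4% increase: 322.09504 ÷ 1.364 ≈ 236.14 req/s.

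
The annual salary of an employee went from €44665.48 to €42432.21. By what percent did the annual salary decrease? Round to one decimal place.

5.0%

Change: €42432.21 − €44665.48 = -€2233.27.
Relative to the original: -€2233.27 ÷ €44665.48 ≈ -5.0%.
So the annual salary decreased by 5.0%.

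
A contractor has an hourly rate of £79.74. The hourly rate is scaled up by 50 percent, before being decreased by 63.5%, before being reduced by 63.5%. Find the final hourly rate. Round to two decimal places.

After the 50% increase: £79.74 × 1.5 = £119.61.
63.5% decrease: £119.61 × 0.365 = £43.65765.
Apply the 63.5% decrease: £43.65765 × 0.365 = £15.93504225 ≈ £15.94.

£15.94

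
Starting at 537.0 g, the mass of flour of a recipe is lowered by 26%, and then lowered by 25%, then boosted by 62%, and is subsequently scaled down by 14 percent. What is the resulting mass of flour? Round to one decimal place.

415.2 g

26% decrease: 537.0 × 0.74 = 397.38.
Apply the 25% decrease: 397.38 × 0.75 = 298.035.
Apply the 62% increase: 298.035 × 1.62 = 482.8167.
Apply the 14% decrease: 482.8167 × 0.86 = 415.222362 ≈ 415.2.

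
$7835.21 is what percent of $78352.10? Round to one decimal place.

$7835.21 ÷ $78352.10 = 10.0%.

10.0%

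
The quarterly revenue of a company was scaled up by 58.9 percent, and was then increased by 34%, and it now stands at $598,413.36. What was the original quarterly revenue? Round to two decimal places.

Undoing the 34% increase: $598,413.36 ÷ 1.34 ≈ $446577.134328.
Undoing the 58.9% increase: $446577.134328 ÷ 1.589 ≈ $281,042.88.

$281,042.88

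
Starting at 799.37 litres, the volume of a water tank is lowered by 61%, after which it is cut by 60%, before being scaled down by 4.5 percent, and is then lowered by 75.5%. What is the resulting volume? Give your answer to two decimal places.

After the 61% decrease: 799.37 × 0.39 = 311.7543.
After the 60% decrease: 311.7543 × 0.4 = 124.70172.
After the 4.5% decrease: 124.70172 × 0.955 = 119.0901426.
Apply the 75.5% decrease: 119.0901426 × 0.245 = 29.177084937 ≈ 29.18.

29.18 litres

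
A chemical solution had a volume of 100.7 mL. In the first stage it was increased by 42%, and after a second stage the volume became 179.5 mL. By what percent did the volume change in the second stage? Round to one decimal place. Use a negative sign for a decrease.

25.5%

After the first stage: 100.7 × 1.42 = 142.994.
Second-stage multiplier: 179.5 ÷ 142.994 ≈ 1.2553.
That is a change of 25.5%.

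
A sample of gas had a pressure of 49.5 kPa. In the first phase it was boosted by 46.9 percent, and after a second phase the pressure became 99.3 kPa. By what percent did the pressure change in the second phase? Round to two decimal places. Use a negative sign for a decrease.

After the first phase: 49.5 × 1.469 = 72.7155.
Second-phase multiplier: 99.3 ÷ 72.7155 ≈ 1.365596.
That is a change of 36.56%.

36.56%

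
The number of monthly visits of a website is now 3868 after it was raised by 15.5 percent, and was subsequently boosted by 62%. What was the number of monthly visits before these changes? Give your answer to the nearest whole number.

2067

The overall multiplier applied was 1.155 × 1.62 = 1.8711.
So the original number of monthly visits was 3868 ÷ 1.8711 ≈ 2067.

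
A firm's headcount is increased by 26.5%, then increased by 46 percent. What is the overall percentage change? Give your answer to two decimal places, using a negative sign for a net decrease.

A 26.5% increase multiplies by 1.265.
Then a 46% increase: 1.265 × 1.46 = 1.8469.
Overall factor 1.8469, i.e. 84.69%.

84.69%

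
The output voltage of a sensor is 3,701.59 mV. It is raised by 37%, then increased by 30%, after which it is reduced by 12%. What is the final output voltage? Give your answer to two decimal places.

5,801.43 mV

37% increase: 3,701.59 × 1.37 = 5071.1783.
After the 30% increase: 5071.1783 × 1.3 = 6592.53179.
After the 12% decrease: 6592.53179 × 0.88 = 5801.4279752 ≈ 5,801.43.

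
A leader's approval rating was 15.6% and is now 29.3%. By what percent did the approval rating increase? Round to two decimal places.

The change is 29.3 − 15.6 = 13.7 percentage points.
Relative to the original 15.6%, that is 13.7 ÷ 15.6 ≈ 87.82%.
So the approval rating rose by 87.82%.

87.82%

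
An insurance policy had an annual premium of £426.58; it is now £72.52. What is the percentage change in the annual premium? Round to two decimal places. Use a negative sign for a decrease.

Change: £72.52 − £426.58 = -£354.06.
Relative to the original: -£354.06 ÷ £426.58 ≈ -83.00%.

-83.00%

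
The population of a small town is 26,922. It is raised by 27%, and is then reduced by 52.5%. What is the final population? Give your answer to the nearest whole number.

16,241

Each change multiplies by a factor: 1.27 × 0.475 = 0.60325.
26,922 × 0.60325 = 16240.6965 ≈ 16,241.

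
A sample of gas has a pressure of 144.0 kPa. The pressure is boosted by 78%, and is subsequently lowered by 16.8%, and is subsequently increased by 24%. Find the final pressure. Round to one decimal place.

Each change multiplies by a factor: 1.78 × 0.832 × 1.24 = 1.8363904.
144.0 × 1.8363904 = 264.4402176 ≈ 264.4.

264.4 kPa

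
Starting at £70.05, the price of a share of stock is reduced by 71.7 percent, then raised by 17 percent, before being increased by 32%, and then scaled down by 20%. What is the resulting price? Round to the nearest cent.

£24.49

After the 71.7% decrease: £70.05 × 0.283 = £19.82415.
After the 17% increase: £19.82415 × 1.17 = £23.1942555.
Apply the 32% increase: £23.1942555 × 1.32 = £30.61641726.
Apply the 20% decrease: £30.61641726 × 0.8 = £24.493133808 ≈ £24.49.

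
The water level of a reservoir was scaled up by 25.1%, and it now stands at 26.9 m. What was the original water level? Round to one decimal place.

The overall multiplier applied was 1.251.
So the original water level was 26.9 ÷ 1.251 ≈ 21.5 m.

21.5 m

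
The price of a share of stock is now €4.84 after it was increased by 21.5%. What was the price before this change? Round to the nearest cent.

The overall multiplier applied was 1.215.
So the original price was €4.84 ÷ 1.215 ≈ €3.98.

€3.98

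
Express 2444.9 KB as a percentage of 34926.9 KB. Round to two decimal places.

2444.9 KB ÷ 34926.9 KB ≈ 7.00%.

7.00%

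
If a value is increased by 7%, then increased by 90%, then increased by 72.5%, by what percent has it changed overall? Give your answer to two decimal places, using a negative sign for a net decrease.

250.69%

The combined multiplier is 1.07 × 1.9 × 1.725 = 3.506925.
That corresponds to an increase of 250.69%.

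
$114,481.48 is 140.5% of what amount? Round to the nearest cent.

$81,481.48

$114,481.48 ÷ 1.405 ≈ $81,481.48.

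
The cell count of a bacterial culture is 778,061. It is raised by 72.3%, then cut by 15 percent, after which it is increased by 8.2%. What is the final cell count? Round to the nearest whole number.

Each change multiplies by a factor: 1.723 × 0.85 × 1.082 = 1.5846431.
778,061 × 1.5846431 = 1232948.9950291 ≈ 1,232,949.

1,232,949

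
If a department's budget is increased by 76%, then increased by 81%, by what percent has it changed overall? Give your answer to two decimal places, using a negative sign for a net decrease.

218.56%

A 76% increase multiplies by 1.76.
Then an 81% increase: 1.76 × 1.81 = 3.1856.
Overall factor 3.1856, i.e. 218.56%.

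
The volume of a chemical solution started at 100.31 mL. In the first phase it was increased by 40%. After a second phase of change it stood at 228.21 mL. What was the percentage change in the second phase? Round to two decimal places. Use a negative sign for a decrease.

62.50%

After the first phase: 100.31 × 1.4 = 140.434.
Second-phase multiplier: 228.21 ÷ 140.434 ≈ 1.625034.
That is a change of 62.50%.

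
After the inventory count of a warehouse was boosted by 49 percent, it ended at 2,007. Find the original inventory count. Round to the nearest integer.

1,347

The overall multiplier applied was 1.49.
So the original inventory count was 2,007 ÷ 1.49 ≈ 1,347.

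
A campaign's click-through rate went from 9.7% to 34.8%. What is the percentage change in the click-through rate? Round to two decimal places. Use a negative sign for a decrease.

258.76%

The change is 34.8 − 9.7 = 25.1 percentage points.
Relative to the original 9.7%, that is 25.1 ÷ 9.7 ≈ 258.76%.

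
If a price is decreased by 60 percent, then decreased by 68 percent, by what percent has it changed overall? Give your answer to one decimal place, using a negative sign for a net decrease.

-87.2%

A 60% decrease multiplies by 0.4.
Then a 68% decrease: 0.4 × 0.32 = 0.128.
Overall factor 0.128, i.e. -87.2%.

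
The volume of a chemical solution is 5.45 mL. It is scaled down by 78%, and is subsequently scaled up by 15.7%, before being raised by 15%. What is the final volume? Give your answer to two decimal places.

Each change multiplies by a factor: 0.22 × 1.157 × 1.15 = 0.292721.
5.45 × 0.292721 = 1.59532945 ≈ 1.60.

1.60 mL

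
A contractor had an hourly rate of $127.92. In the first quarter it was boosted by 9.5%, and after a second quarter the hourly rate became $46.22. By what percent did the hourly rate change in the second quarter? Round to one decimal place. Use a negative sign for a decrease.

-67.0%

After the first quarter: $127.92 × 1.095 = $140.0724.
Second-quarter multiplier: $46.22 ÷ $140.0724 ≈ 0.32997.
That is a change of -67.0%.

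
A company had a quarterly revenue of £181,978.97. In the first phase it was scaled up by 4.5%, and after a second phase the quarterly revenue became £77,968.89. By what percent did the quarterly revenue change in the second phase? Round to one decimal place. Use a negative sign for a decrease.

-59.0%

After the first phase: £181,978.97 × 1.045 = £190168.02365.
Second-phase multiplier: £77,968.89 ÷ £190168.02365 ≈ 0.41.
That is a change of -59.0%.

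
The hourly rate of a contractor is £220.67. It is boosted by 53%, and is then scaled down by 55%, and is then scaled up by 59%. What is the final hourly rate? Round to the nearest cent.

£241.57

After the 53% increase: £220.67 × 1.53 = £337.6251.
Apply the 55% decrease: £337.6251 × 0.45 = £151.931295.
After the 59% increase: £151.931295 × 1.59 = £241.57075905 ≈ £241.57.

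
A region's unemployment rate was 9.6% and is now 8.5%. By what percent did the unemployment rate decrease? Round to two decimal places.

The change is 8.5 − 9.6 = -1.1 percentage points.
Relative to the original 9.6%, that is -1.1 ÷ 9.6 ≈ -11.46%.
So the unemployment rate fell by 11.46%.

11.46%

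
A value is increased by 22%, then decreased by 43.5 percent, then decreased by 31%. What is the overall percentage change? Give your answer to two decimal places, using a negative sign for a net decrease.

The combined multiplier is 1.22 × 0.565 × 0.69 = 0.475617.
That corresponds to a decrease of 52.44%.

-52.44%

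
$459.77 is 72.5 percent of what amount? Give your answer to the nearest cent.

$634.17

$459.77 ÷ 0.725 ≈ $634.17.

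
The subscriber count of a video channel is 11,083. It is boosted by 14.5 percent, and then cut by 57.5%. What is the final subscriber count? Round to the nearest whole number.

5,393

Each change multiplies by a factor: 1.145 × 0.425 = 0.486625.
11,083 × 0.486625 = 5393.264875 ≈ 5,393.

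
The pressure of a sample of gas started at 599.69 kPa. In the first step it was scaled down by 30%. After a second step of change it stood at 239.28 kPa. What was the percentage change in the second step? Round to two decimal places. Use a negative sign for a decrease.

-43.00%

After the first step: 599.69 × 0.7 = 419.783.
Second-step multiplier: 239.28 ÷ 419.783 ≈ 0.570009.
That is a change of -43.00%.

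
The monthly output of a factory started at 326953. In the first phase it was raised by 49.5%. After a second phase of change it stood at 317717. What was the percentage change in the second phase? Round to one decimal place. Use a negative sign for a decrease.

-35.0%

After the first phase: 326953 × 1.495 = 488794.735.
Second-phase multiplier: 317717 ÷ 488794.735 ≈ 0.65.
That is a change of -35.0%.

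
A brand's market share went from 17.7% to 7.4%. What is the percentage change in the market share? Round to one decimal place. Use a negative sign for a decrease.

-58.2%

The change is 7.4 − 17.7 = -10.3 percentage points.
Relative to the original 17.7%, that is -10.3 ÷ 17.7 ≈ -58.2%.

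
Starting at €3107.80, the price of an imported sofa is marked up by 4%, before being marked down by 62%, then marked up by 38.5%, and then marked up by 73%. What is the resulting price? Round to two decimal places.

€2942.83

Each change multiplies by a factor: 1.04 × 0.38 × 1.385 × 1.73 = 0.94691896.
€3107.80 × 0.94691896 = €2942.834743888 ≈ €2942.83.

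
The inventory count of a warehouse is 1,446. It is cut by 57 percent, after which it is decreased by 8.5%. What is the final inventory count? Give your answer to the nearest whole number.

569

Each change multiplies by a factor: 0.43 × 0.915 = 0.39345.
1,446 × 0.39345 = 568.9287 ≈ 569.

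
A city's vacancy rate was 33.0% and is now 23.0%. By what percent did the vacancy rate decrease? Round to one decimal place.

30.3%

The change is 23.0 − 33.0 = -10.0 percentage points.
Relative to the original 33.0%, that is -10.0 ÷ 33.0 ≈ -30.3%.
So the vacancy rate fell by 30.3%.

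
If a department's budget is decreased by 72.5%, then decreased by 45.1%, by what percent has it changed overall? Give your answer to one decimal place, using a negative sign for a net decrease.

-84.9%

The combined multiplier is 0.275 × 0.549 = 0.150975.
That corresponds to a decrease of 84.9%.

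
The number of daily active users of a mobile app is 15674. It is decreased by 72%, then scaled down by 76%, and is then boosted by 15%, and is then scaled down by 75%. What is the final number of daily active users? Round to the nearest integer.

72% decrease: 15674 × 0.28 = 4388.72.
Apply the 76% decrease: 4388.72 × 0.24 = 1053.2928.
Apply the 15% increase: 1053.2928 × 1.15 = 1211.28672.
75% decrease: 1211.28672 × 0.25 = 302.82168 ≈ 303.

303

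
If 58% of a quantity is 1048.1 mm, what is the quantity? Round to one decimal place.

1048.1 mm ÷ 0.58 ≈ 1807.1 mm.

1807.1 mm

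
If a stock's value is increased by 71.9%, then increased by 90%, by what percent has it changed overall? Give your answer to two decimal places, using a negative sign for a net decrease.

A 71.9% increase multiplies by 1.719.
Then a 90% increase: 1.719 × 1.9 = 3.2661.
Overall factor 3.2661, i.e. 226.61%.

226.61%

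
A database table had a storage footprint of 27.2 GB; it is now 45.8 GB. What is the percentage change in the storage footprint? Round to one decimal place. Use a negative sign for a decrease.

68.4%

Change: 45.8 − 27.2 = 18.6.
Relative to the original: 18.6 ÷ 27.2 ≈ 68.4%.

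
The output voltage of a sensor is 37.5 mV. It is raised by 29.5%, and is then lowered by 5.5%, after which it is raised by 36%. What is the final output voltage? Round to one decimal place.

62.4 mV

Each change multiplies by a factor: 1.295 × 0.945 × 1.36 = 1.664334.
37.5 × 1.664334 = 62.412525 ≈ 62.4.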